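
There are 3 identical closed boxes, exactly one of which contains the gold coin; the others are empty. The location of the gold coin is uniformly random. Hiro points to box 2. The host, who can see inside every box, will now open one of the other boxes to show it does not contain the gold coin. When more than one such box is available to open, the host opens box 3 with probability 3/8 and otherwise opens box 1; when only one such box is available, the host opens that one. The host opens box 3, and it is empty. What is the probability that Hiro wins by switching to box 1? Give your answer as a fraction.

8/11

Apply Bayes' rule, conditioning on where the gold coin actually is.
If it is in box 1 (prior 1/3): only box 3 is available, probability 1; weight (1/3)·1 = 1/3.
If it is in box 2 (prior 1/3): box 3 is available, opened with probability 3/8; weight (1/3)·(3/8) = 1/8.
If it is in box 3 (prior 1/3): the host opened box 3, so this case is ruled out; weight (1/3)·0 = 0.
The weights sum to 11/24.
So P(the gold coin in box 1 | the host opened box 3) = (1/3) / (11/24) = 8/11.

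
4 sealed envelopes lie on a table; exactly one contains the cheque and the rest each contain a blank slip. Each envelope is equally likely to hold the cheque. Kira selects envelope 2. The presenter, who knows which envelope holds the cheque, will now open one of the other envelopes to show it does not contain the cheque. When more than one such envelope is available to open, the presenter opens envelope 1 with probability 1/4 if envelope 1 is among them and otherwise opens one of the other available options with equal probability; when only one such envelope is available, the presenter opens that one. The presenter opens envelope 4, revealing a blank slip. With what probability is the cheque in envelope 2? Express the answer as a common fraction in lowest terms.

3/13

Consider each possible location of the cheque in turn.
If it is in envelope 1 (prior 1/4): envelope 1 holds the prize so is unavailable; the presenter chooses uniformly among the 2 others, probability 1/2; weight (1/4)·(1/2) = 1/8.
If it is in envelope 2 (prior 1/4): envelope 1 is available but not opened; envelope 4 gets probability (1 − 1/4)/2 = 3/8; weight (1/4)·(3/8) = 3/32.
If it is in envelope 3 (prior 1/4): envelope 1 is available but not opened, probability 3/4; weight (1/4)·(3/4) = 3/16.
If it is in envelope 4 (prior 1/4): the presenter opened envelope 4, so this case is ruled out; weight (1/4)·0 = 0.
The weights sum to 13/32.
So P(the cheque in envelope 2 | the presenter opened envelope 4) = (3/32) / (13/32) = 3/13.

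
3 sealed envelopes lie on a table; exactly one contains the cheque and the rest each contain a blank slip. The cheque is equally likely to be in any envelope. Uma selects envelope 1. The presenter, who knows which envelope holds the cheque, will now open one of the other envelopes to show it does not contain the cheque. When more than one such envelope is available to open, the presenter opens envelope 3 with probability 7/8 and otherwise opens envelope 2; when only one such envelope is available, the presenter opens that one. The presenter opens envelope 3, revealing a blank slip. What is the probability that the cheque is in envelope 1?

Condition on the true location of the cheque.
If it is in envelope 1 (prior 1/3): envelope 3 is available, opened with probability 7/8; weight (1/3)·(7/8) = 7/24.
If it is in envelope 2 (prior 1/3): only envelope 3 is available, probability 1; weight (1/3)·1 = 1/3.
If it is in envelope 3 (prior 1/3): the presenter opened envelope 3, so this case is ruled out; weight (1/3)·0 = 0.
The weights sum to 5/8.
So P(the cheque in envelope 1 | the presenter opened envelope 3) = (7/24) / (5/8) = 7/15.

7/15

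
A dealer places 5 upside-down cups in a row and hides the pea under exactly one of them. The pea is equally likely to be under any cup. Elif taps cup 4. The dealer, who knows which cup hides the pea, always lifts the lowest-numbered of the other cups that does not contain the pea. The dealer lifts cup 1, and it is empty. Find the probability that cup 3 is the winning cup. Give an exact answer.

1/4

Consider each possible location of the pea in turn.
If it is under cup 1 (prior 1/5): the dealer opened cup 1, so this case is ruled out; weight (1/5)·0 = 0.
If it is under any of cups 2, 3, 4, and 5 (prior 1/5 each): cup 1 is the lowest-numbered option available, probability 1; weight (1/5)·1 = 1/5 each.
The weights sum to 4/5.
So P(the pea under cup 3 | the dealer opened cup 1) = (1/5) / (4/5) = 1/4.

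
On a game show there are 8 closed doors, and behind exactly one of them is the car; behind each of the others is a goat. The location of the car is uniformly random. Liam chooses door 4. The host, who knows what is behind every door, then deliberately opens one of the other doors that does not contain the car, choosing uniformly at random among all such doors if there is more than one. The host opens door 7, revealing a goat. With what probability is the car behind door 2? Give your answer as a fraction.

Apply Bayes' rule, conditioning on where the car actually is.
If it is behind any of doors 1, 2, 3, 5, 6, and 8 (prior 1/8 each): the host has 6 equally likely choices, so probability 1/6; weight (1/8)·(1/6) = 1/48 each.
If it is behind door 4 (prior 1/8): the host has 7 equally likely choices, so probability 1/7; weight (1/8)·(1/7) = 1/56.
If it is behind door 7 (prior 1/8): the host opened door 7, so this case is ruled out; weight (1/8)·0 = 0.
The weights sum to 1/7.
So P(the car behind door 2 | the host opened door 7) = (1/48) / (1/7) = 7/48.

7/48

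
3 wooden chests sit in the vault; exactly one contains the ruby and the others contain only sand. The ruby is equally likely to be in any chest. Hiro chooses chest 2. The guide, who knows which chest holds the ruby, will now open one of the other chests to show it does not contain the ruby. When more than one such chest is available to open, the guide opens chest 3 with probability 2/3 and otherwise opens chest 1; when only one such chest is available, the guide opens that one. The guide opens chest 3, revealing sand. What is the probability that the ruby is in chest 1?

3/5

Apply Bayes' rule, conditioning on where the ruby actually is.
If it is in chest 1 (prior 1/3): only chest 3 is available, probability 1; weight (1/3)·1 = 1/3.
If it is in chest 2 (prior 1/3): chest 3 is available, opened with probability 2/3; weight (1/3)·(2/3) = 2/9.
If it is in chest 3 (prior 1/3): the guide opened chest 3, so this case is ruled out; weight (1/3)·0 = 0.
The weights sum to 5/9.
So P(the ruby in chest 1 | the guide opened chest 3) = (1/3) / (5/9) = 3/5.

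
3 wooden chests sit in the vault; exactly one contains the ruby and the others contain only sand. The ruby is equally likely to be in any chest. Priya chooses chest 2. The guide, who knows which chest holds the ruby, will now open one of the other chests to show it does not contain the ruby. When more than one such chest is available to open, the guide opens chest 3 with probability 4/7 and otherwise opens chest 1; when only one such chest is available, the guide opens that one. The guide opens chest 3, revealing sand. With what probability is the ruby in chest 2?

4/11

Consider each possible location of the ruby in turn.
If it is in chest 1 (prior 1/3): only chest 3 is available, probability 1; weight (1/3)·1 = 1/3.
If it is in chest 2 (prior 1/3): chest 3 is available, opened with probability 4/7; weight (1/3)·(4/7) = 4/21.
If it is in chest 3 (prior 1/3): the guide opened chest 3, so this case is ruled out; weight (1/3)·0 = 0.
The weights sum to 11/21.
So P(the ruby in chest 2 | the guide opened chest 3) = (4/21) / (11/21) = 4/11.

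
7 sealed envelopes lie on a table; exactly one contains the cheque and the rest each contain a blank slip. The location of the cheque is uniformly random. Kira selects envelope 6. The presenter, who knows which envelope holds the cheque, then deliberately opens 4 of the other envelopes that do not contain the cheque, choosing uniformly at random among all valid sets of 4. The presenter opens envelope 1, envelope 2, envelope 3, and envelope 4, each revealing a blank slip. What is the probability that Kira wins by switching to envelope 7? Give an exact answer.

Consider each possible location of the cheque in turn.
If it is in any of envelopes 1, 2, 3, and 4 (prior 1/7 each): that envelope was opened and seen not to hold the prize — ruled out; weight (1/7)·0 = 0 each.
If it is in either of envelopes 5 and 7 (prior 1/7 each): the presenter has 5 equally likely choices, so probability 1/5; weight (1/7)·(1/5) = 1/35 each.
If it is in envelope 6 (prior 1/7): the presenter has 15 equally likely choices, so probability 1/15; weight (1/7)·(1/15) = 1/105.
The weights sum to 1/15.
So P(the cheque in envelope 7 | the presenter opened envelope 1, envelope 2, envelope 3, and envelope 4) = (1/35) / (1/15) = 3/7.

3/7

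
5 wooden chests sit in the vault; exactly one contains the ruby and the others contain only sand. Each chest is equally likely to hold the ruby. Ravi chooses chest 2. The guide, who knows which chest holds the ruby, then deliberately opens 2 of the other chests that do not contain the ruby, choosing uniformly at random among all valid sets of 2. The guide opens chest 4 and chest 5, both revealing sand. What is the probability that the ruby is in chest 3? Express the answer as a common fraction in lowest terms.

Apply Bayes' rule, conditioning on where the ruby actually is.
If it is in either of chests 1 and 3 (prior 1/5 each): the guide has 3 equally likely choices, so probability 1/3; weight (1/5)·(1/3) = 1/15 each.
If it is in chest 2 (prior 1/5): the guide has 6 equally likely choices, so probability 1/6; weight (1/5)·(1/6) = 1/30.
If it is in either of chests 4 and 5 (prior 1/5 each): that chest was opened and seen not to hold the prize — ruled out; weight (1/5)·0 = 0 each.
The weights sum to 1/6.
So P(the ruby in chest 3 | the guide opened chest 4 and chest 5) = (1/15) / (1/6) = 2/5.

2/5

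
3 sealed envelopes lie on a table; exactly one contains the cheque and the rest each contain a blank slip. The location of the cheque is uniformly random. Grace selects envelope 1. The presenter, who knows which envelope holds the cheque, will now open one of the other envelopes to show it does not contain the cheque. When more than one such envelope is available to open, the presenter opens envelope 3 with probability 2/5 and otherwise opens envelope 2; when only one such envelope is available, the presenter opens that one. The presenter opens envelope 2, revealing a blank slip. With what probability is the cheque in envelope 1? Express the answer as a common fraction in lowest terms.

Condition on the true location of the cheque.
If it is in envelope 1 (prior 1/3): envelope 3 is available but not opened, probability 3/5; weight (1/3)·(3/5) = 1/5.
If it is in envelope 2 (prior 1/3): the presenter opened envelope 2, so this case is ruled out; weight (1/3)·0 = 0.
If it is in envelope 3 (prior 1/3): only envelope 2 is available, probability 1; weight (1/3)·1 = 1/3.
The weights sum to 8/15.
So P(the cheque in envelope 1 | the presenter opened envelope 2) = (1/5) / (8/15) = 3/8.

3/8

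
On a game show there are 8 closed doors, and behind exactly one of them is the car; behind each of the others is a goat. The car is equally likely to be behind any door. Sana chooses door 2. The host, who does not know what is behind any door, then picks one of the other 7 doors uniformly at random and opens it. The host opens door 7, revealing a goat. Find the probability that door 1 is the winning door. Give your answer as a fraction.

1/7

Condition on the true location of the car.
If it is behind any of doors 1, 2, 3, 4, 5, 6, and 8 (prior 1/8 each): the host picks door 7 with probability 1/7 regardless, and it is not the prize; weight (1/8)·(1/7) = 1/56 each.
If it is behind door 7 (prior 1/8): the host opened door 7, so this case is ruled out; weight (1/8)·0 = 0.
The weights sum to 1/8.
So P(the car behind door 1 | the host opened door 7) = (1/56) / (1/8) = 1/7.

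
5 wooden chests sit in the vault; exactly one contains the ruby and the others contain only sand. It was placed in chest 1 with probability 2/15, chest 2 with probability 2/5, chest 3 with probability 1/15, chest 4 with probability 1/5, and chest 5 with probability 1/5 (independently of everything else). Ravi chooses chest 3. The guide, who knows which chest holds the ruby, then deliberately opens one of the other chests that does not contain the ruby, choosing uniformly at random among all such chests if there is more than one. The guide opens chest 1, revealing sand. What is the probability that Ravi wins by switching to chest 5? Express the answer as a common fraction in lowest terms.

Condition on the true location of the ruby.
If it is in chest 1 (prior 2/15): the guide opened chest 1, so this case is ruled out; weight (2/15)·0 = 0.
If it is in chest 2 (prior 2/5): the guide has 3 equally likely choices, so probability 1/3; weight (2/5)·(1/3) = 2/15.
If it is in chest 3 (prior 1/15): the guide has 4 equally likely choices, so probability 1/4; weight (1/15)·(1/4) = 1/60.
If it is in either of chests 4 and 5 (prior 1/5 each): the guide has 3 equally likely choices, so probability 1/3; weight (1/5)·(1/3) = 1/15 each.
The weights sum to 17/60.
So P(the ruby in chest 5 | the guide opened chest 1) = (1/15) / (17/60) = 4/17.

4/17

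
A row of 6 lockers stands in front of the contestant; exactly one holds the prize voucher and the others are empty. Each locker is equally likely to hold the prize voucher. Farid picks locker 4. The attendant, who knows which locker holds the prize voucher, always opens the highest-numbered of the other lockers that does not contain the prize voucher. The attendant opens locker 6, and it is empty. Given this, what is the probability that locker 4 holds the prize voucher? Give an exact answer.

Apply Bayes' rule, conditioning on where the prize voucher actually is.
If it is in any of lockers 1, 2, 3, 4, and 5 (prior 1/6 each): locker 6 is the highest-numbered option available, probability 1; weight (1/6)·1 = 1/6 each.
If it is in locker 6 (prior 1/6): the attendant opened locker 6, so this case is ruled out; weight (1/6)·0 = 0.
The weights sum to 5/6.
So P(the prize voucher in locker 4 | the attendant opened locker 6) = (1/6) / (5/6) = 1/5.

1/5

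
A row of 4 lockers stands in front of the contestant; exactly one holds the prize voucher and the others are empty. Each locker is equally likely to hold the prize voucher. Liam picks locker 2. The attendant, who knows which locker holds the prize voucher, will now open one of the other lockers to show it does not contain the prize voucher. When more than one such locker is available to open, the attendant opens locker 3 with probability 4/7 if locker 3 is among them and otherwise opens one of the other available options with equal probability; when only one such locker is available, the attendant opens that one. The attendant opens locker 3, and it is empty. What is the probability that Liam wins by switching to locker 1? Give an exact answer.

1/3

Consider each possible location of the prize voucher in turn.
If it is in any of lockers 1, 2, and 4 (prior 1/4 each): locker 3 is available, opened with probability 4/7; weight (1/4)·(4/7) = 1/7 each.
If it is in locker 3 (prior 1/4): the attendant opened locker 3, so this case is ruled out; weight (1/4)·0 = 0.
The weights sum to 3/7.
So P(the prize voucher in locker 1 | the attendant opened locker 3) = (1/7) / (3/7) = 1/3.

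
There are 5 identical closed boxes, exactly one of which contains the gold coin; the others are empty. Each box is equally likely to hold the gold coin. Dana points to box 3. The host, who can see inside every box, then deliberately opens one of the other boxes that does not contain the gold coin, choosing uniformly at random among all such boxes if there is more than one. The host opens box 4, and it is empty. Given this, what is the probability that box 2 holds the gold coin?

4/15

Apply Bayes' rule, conditioning on where the gold coin actually is.
If it is in any of boxes 1, 2, and 5 (prior 1/5 each): the host has 3 equally likely choices, so probability 1/3; weight (1/5)·(1/3) = 1/15 each.
If it is in box 3 (prior 1/5): the host has 4 equally likely choices, so probability 1/4; weight (1/5)·(1/4) = 1/20.
If it is in box 4 (prior 1/5): the host opened box 4, so this case is ruled out; weight (1/5)·0 = 0.
The weights sum to 1/4.
So P(the gold coin in box 2 | the host opened box 4) = (1/15) / (1/4) = 4/15.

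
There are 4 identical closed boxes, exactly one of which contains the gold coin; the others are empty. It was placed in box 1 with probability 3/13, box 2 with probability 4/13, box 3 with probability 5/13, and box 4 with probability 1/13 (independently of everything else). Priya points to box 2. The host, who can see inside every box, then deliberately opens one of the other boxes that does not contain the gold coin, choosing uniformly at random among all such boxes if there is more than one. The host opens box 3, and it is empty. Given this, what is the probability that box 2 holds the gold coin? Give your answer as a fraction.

2/5

Consider each possible location of the gold coin in turn.
If it is in box 1 (prior 3/13): the host has 2 equally likely choices, so probability 1/2; weight (3/13)·(1/2) = 3/26.
If it is in box 2 (prior 4/13): the host has 3 equally likely choices, so probability 1/3; weight (4/13)·(1/3) = 4/39.
If it is in box 3 (prior 5/13): the host opened box 3, so this case is ruled out; weight (5/13)·0 = 0.
If it is in box 4 (prior 1/13): the host has 2 equally likely choices, so probability 1/2; weight (1/13)·(1/2) = 1/26.
The weights sum to 10/39.
So P(the gold coin in box 2 | the host opened box 3) = (4/39) / (10/39) = 2/5.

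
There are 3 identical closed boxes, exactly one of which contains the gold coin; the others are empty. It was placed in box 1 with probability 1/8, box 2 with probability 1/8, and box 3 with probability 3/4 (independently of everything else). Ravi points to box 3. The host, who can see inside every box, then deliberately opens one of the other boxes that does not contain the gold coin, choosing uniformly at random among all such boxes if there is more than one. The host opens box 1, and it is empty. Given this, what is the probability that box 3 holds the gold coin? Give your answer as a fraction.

3/4

Apply Bayes' rule, conditioning on where the gold coin actually is.
If it is in box 1 (prior 1/8): the host opened box 1, so this case is ruled out; weight (1/8)·0 = 0.
If it is in box 2 (prior 1/8): the host has no choice, probability 1; weight (1/8)·1 = 1/8.
If it is in box 3 (prior 3/4): the host has 2 equally likely choices, so probability 1/2; weight (3/4)·(1/2) = 3/8.
The weights sum to 1/2.
So P(the gold coin in box 3 | the host opened box 1) = (3/8) / (1/2) = 3/4.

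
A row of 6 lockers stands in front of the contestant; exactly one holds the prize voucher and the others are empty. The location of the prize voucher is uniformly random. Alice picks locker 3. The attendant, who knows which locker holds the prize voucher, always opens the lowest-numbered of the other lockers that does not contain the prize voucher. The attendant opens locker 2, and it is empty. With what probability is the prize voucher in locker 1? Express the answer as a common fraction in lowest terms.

Apply Bayes' rule, conditioning on where the prize voucher actually is.
If it is in locker 1 (prior 1/6): locker 2 is the lowest-numbered option available, probability 1; weight (1/6)·1 = 1/6.
If it is in locker 2 (prior 1/6): the attendant opened locker 2, so this case is ruled out; weight (1/6)·0 = 0.
If it is in any of lockers 3, 4, 5, and 6 (prior 1/6 each): the attendant would have opened locker 1 instead, probability 0; weight (1/6)·0 = 0 each.
The weights sum to 1/6.
So P(the prize voucher in locker 1 | the attendant opened locker 2) = (1/6) / (1/6) = 1.

1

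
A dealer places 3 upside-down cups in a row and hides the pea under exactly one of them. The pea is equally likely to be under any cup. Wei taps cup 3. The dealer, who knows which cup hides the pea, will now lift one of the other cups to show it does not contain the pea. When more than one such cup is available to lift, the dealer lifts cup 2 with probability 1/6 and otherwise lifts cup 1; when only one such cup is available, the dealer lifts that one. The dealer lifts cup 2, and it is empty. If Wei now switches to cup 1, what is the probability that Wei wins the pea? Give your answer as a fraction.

6/7

Apply Bayes' rule, conditioning on where the pea actually is.
If it is under cup 1 (prior 1/3): only cup 2 is available, probability 1; weight (1/3)·1 = 1/3.
If it is under cup 2 (prior 1/3): the dealer opened cup 2, so this case is ruled out; weight (1/3)·0 = 0.
If it is under cup 3 (prior 1/3): cup 2 is available, opened with probability 1/6; weight (1/3)·(1/6) = 1/18.
The weights sum to 7/18.
So P(the pea under cup 1 | the dealer opened cup 2) = (1/3) / (7/18) = 6/7.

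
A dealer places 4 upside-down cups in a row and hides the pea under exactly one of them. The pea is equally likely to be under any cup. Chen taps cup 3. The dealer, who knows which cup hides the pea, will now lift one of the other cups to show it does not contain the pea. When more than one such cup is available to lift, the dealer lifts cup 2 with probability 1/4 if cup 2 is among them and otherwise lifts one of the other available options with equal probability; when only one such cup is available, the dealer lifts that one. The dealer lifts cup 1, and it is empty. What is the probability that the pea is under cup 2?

4/13

Condition on the true location of the pea.
If it is under cup 1 (prior 1/4): the dealer opened cup 1, so this case is ruled out; weight (1/4)·0 = 0.
If it is under cup 2 (prior 1/4): cup 2 holds the prize so is unavailable; the dealer chooses uniformly among the 2 others, probability 1/2; weight (1/4)·(1/2) = 1/8.
If it is under cup 3 (prior 1/4): cup 2 is available but not opened; cup 1 gets probability (1 − 1/4)/2 = 3/8; weight (1/4)·(3/8) = 3/32.
If it is under cup 4 (prior 1/4): cup 2 is available but not opened, probability 3/4; weight (1/4)·(3/4) = 3/16.
The weights sum to 13/32.
So P(the pea under cup 2 | the dealer opened cup 1) = (1/8) / (13/32) = 4/13.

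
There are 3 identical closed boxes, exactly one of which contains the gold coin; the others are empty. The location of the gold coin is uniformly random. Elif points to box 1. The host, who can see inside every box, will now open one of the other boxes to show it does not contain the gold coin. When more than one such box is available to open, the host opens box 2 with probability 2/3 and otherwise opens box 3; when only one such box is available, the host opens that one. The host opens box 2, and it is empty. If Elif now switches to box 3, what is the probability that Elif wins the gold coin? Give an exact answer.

3/5

Apply Bayes' rule, conditioning on where the gold coin actually is.
If it is in box 1 (prior 1/3): box 2 is available, opened with probability 2/3; weight (1/3)·(2/3) = 2/9.
If it is in box 2 (prior 1/3): the host opened box 2, so this case is ruled out; weight (1/3)·0 = 0.
If it is in box 3 (prior 1/3): only box 2 is available, probability 1; weight (1/3)·1 = 1/3.
The weights sum to 5/9.
So P(the gold coin in box 3 | the host opened box 2) = (1/3) / (5/9) = 3/5.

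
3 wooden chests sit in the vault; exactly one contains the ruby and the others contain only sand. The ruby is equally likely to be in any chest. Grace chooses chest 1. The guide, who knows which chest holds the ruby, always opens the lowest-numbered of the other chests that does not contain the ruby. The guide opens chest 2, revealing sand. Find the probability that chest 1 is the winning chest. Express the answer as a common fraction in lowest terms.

Apply Bayes' rule, conditioning on where the ruby actually is.
If it is in either of chests 1 and 3 (prior 1/3 each): chest 2 is the lowest-numbered option available, probability 1; weight (1/3)·1 = 1/3 each.
If it is in chest 2 (prior 1/3): the guide opened chest 2, so this case is ruled out; weight (1/3)·0 = 0.
The weights sum to 2/3.
So P(the ruby in chest 1 | the guide opened chest 2) = (1/3) / (2/3) = 1/2.

1/2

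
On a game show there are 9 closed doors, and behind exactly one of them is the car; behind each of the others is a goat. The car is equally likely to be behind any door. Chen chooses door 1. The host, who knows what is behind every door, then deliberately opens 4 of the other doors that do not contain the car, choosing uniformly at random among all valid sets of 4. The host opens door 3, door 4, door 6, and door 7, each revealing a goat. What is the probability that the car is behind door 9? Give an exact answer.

Apply Bayes' rule, conditioning on where the car actually is.
If it is behind door 1 (prior 1/9): the host has 70 equally likely choices, so probability 1/70; weight (1/9)·(1/70) = 1/630.
If it is behind any of doors 2, 5, 8, and 9 (prior 1/9 each): the host has 35 equally likely choices, so probability 1/35; weight (1/9)·(1/35) = 1/315 each.
If it is behind any of doors 3, 4, 6, and 7 (prior 1/9 each): that door was opened and seen not to hold the prize — ruled out; weight (1/9)·0 = 0 each.
The weights sum to 1/70.
So P(the car behind door 9 | the host opened door 3, door 4, door 6, and door 7) = (1/315) / (1/70) = 2/9.

2/9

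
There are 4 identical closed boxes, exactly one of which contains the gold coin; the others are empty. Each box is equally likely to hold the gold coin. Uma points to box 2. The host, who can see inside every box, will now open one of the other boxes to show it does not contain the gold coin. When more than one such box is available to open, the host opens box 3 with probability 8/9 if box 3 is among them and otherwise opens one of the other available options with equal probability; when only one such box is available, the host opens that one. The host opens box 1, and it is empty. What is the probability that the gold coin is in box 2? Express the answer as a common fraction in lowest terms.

1/12

Apply Bayes' rule, conditioning on where the gold coin actually is.
If it is in box 1 (prior 1/4): the host opened box 1, so this case is ruled out; weight (1/4)·0 = 0.
If it is in box 2 (prior 1/4): box 3 is available but not opened; box 1 gets probability (1 − 8/9)/2 = 1/18; weight (1/4)·(1/18) = 1/72.
If it is in box 3 (prior 1/4): box 3 holds the prize so is unavailable; the host chooses uniformly among the 2 others, probability 1/2; weight (1/4)·(1/2) = 1/8.
If it is in box 4 (prior 1/4): box 3 is available but not opened, probability 1/9; weight (1/4)·(1/9) = 1/36.
The weights sum to 1/6.
So P(the gold coin in box 2 | the host opened box 1) = (1/72) / (1/6) = 1/12.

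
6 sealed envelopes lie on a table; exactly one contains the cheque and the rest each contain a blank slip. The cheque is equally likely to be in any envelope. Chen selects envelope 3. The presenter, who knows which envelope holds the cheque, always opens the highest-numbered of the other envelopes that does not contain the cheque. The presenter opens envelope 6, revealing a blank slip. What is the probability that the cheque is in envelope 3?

Condition on the true location of the cheque.
If it is in any of envelopes 1, 2, 3, 4, and 5 (prior 1/6 each): envelope 6 is the highest-numbered option available, probability 1; weight (1/6)·1 = 1/6 each.
If it is in envelope 6 (prior 1/6): the presenter opened envelope 6, so this case is ruled out; weight (1/6)·0 = 0.
The weights sum to 5/6.
So P(the cheque in envelope 3 | the presenter opened envelope 6) = (1/6) / (5/6) = 1/5.

1/5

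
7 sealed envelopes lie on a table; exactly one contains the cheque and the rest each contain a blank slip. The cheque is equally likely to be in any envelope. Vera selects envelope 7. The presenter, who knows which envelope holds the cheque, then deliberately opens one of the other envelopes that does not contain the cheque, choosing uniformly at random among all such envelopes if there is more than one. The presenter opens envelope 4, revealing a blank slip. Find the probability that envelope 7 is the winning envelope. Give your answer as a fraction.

Apply Bayes' rule, conditioning on where the cheque actually is.
If it is in any of envelopes 1, 2, 3, 5, and 6 (prior 1/7 each): the presenter has 5 equally likely choices, so probability 1/5; weight (1/7)·(1/5) = 1/35 each.
If it is in envelope 4 (prior 1/7): the presenter opened envelope 4, so this case is ruled out; weight (1/7)·0 = 0.
If it is in envelope 7 (prior 1/7): the presenter has 6 equally likely choices, so probability 1/6; weight (1/7)·(1/6) = 1/42.
The weights sum to 1/6.
So P(the cheque in envelope 7 | the presenter opened envelope 4) = (1/42) / (1/6) = 1/7.

1/7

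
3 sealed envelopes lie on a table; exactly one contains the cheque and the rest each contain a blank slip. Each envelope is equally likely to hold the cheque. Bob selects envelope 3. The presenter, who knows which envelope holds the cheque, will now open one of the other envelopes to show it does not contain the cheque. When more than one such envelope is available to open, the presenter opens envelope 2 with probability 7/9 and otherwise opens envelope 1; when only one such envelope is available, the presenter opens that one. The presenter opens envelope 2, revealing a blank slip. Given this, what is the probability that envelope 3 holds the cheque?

Apply Bayes' rule, conditioning on where the cheque actually is.
If it is in envelope 1 (prior 1/3): only envelope 2 is available, probability 1; weight (1/3)·1 = 1/3.
If it is in envelope 2 (prior 1/3): the presenter opened envelope 2, so this case is ruled out; weight (1/3)·0 = 0.
If it is in envelope 3 (prior 1/3): envelope 2 is available, opened with probability 7/9; weight (1/3)·(7/9) = 7/27.
The weights sum to 16/27.
So P(the cheque in envelope 3 | the presenter opened envelope 2) = (7/27) / (16/27) = 7/16.

7/16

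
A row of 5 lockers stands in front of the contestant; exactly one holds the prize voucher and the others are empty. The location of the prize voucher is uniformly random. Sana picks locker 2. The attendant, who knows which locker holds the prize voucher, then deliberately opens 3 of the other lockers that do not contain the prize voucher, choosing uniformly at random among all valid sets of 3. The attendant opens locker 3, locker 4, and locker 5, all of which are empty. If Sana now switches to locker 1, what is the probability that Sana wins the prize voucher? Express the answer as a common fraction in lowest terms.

Condition on the true location of the prize voucher.
If it is in locker 1 (prior 1/5): the attendant has no choice, probability 1; weight (1/5)·1 = 1/5.
If it is in locker 2 (prior 1/5): the attendant has 4 equally likely choices, so probability 1/4; weight (1/5)·(1/4) = 1/20.
If it is in any of lockers 3, 4, and 5 (prior 1/5 each): that locker was opened and seen not to hold the prize — ruled out; weight (1/5)·0 = 0 each.
The weights sum to 1/4.
So P(the prize voucher in locker 1 | the attendant opened locker 3, locker 4, and locker 5) = (1/5) / (1/4) = 4/5.

4/5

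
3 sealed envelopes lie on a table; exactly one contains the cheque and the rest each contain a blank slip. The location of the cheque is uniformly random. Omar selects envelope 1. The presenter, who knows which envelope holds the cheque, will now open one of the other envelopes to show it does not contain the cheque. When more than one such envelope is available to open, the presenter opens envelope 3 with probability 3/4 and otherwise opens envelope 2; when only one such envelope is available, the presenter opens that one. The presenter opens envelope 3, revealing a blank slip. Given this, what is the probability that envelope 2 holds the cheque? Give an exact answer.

Apply Bayes' rule, conditioning on where the cheque actually is.
If it is in envelope 1 (prior 1/3): envelope 3 is available, opened with probability 3/4; weight (1/3)·(3/4) = 1/4.
If it is in envelope 2 (prior 1/3): only envelope 3 is available, probability 1; weight (1/3)·1 = 1/3.
If it is in envelope 3 (prior 1/3): the presenter opened envelope 3, so this case is ruled out; weight (1/3)·0 = 0.
The weights sum to 7/12.
So P(the cheque in envelope 2 | the presenter opened envelope 3) = (1/3) / (7/12) = 4/7.

4/7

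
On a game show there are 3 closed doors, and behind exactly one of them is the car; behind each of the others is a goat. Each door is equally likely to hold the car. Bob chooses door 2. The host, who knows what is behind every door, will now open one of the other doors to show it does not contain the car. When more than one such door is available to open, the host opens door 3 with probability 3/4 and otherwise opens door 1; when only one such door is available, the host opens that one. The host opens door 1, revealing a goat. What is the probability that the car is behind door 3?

Consider each possible location of the car in turn.
If it is behind door 1 (prior 1/3): the host opened door 1, so this case is ruled out; weight (1/3)·0 = 0.
If it is behind door 2 (prior 1/3): door 3 is available but not opened, probability 1/4; weight (1/3)·(1/4) = 1/12.
If it is behind door 3 (prior 1/3): only door 1 is available, probability 1; weight (1/3)·1 = 1/3.
The weights sum to 5/12.
So P(the car behind door 3 | the host opened door 1) = (1/3) / (5/12) = 4/5.

4/5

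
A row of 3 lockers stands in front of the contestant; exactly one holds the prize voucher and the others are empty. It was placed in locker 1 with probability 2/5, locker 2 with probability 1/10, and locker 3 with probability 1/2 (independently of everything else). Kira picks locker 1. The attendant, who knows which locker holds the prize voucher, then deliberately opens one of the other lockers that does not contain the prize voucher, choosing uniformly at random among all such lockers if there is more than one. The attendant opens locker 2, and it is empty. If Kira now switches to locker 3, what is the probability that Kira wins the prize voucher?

Condition on the true location of the prize voucher.
If it is in locker 1 (prior 2/5): the attendant has 2 equally likely choices, so probability 1/2; weight (2/5)·(1/2) = 1/5.
If it is in locker 2 (prior 1/10): the attendant opened locker 2, so this case is ruled out; weight (1/10)·0 = 0.
If it is in locker 3 (prior 1/2): the attendant has no choice, probability 1; weight (1/2)·1 = 1/2.
The weights sum to 7/10.
So P(the prize voucher in locker 3 | the attendant opened locker 2) = (1/2) / (7/10) = 5/7.

5/7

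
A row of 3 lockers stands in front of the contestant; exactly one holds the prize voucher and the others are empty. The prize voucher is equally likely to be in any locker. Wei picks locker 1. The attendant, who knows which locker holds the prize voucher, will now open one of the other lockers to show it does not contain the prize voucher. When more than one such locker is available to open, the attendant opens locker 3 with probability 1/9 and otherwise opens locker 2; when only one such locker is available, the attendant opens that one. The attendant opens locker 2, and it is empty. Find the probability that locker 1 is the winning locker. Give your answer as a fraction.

8/17

Apply Bayes' rule, conditioning on where the prize voucher actually is.
If it is in locker 1 (prior 1/3): locker 3 is available but not opened, probability 8/9; weight (1/3)·(8/9) = 8/27.
If it is in locker 2 (prior 1/3): the attendant opened locker 2, so this case is ruled out; weight (1/3)·0 = 0.
If it is in locker 3 (prior 1/3): only locker 2 is available, probability 1; weight (1/3)·1 = 1/3.
The weights sum to 17/27.
So P(the prize voucher in locker 1 | the attendant opened locker 2) = (8/27) / (17/27) = 8/17.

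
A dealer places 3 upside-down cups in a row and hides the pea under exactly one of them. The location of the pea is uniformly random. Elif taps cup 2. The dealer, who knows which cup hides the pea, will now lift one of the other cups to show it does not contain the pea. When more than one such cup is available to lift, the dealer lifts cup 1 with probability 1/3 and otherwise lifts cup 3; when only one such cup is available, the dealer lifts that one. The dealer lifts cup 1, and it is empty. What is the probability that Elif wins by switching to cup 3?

3/4

Consider each possible location of the pea in turn.
If it is under cup 1 (prior 1/3): the dealer opened cup 1, so this case is ruled out; weight (1/3)·0 = 0.
If it is under cup 2 (prior 1/3): cup 1 is available, opened with probability 1/3; weight (1/3)·(1/3) = 1/9.
If it is under cup 3 (prior 1/3): only cup 1 is available, probability 1; weight (1/3)·1 = 1/3.
The weights sum to 4/9.
So P(the pea under cup 3 | the dealer opened cup 1) = (1/3) / (4/9) = 3/4.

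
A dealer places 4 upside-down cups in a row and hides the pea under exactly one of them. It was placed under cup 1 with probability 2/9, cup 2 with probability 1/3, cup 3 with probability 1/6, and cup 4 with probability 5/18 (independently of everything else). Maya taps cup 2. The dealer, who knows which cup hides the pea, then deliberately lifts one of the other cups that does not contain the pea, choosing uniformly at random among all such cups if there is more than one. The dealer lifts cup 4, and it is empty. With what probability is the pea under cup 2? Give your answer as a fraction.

4/11

Condition on the true location of the pea.
If it is under cup 1 (prior 2/9): the dealer has 2 equally likely choices, so probability 1/2; weight (2/9)·(1/2) = 1/9.
If it is under cup 2 (prior 1/3): the dealer has 3 equally likely choices, so probability 1/3; weight (1/3)·(1/3) = 1/9.
If it is under cup 3 (prior 1/6): the dealer has 2 equally likely choices, so probability 1/2; weight (1/6)·(1/2) = 1/12.
If it is under cup 4 (prior 5/18): the dealer opened cup 4, so this case is ruled out; weight (5/18)·0 = 0.
The weights sum to 11/36.
So P(the pea under cup 2 | the dealer opened cup 4) = (1/9) / (11/36) = 4/11.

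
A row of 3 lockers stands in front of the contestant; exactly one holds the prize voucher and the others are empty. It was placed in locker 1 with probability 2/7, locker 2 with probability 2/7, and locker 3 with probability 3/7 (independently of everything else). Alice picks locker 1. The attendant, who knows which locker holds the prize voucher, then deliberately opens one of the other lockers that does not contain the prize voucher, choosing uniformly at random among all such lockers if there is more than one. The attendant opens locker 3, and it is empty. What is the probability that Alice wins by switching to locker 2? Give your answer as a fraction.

Condition on the true location of the prize voucher.
If it is in locker 1 (prior 2/7): the attendant has 2 equally likely choices, so probability 1/2; weight (2/7)·(1/2) = 1/7.
If it is in locker 2 (prior 2/7): the attendant has no choice, probability 1; weight (2/7)·1 = 2/7.
If it is in locker 3 (prior 3/7): the attendant opened locker 3, so this case is ruled out; weight (3/7)·0 = 0.
The weights sum to 3/7.
So P(the prize voucher in locker 2 | the attendant opened locker 3) = (2/7) / (3/7) = 2/3.

2/3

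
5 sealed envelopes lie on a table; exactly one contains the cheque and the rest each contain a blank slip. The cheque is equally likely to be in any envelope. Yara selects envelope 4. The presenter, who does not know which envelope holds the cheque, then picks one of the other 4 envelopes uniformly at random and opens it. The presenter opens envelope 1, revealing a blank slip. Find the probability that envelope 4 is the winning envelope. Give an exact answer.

1/4

Because the presenter chose which envelope to open without knowing where the cheque is, the choice is independent of the prize location. Learning that envelope 1 does not hold the cheque simply rules out that one location and leaves the remaining 4 envelopes still equally likely by symmetry.
So P(the cheque in envelope 4) = 1/4.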